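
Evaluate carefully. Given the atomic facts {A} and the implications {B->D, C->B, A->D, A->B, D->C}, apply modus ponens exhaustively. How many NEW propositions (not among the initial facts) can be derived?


Initial facts: {A}
Apply modus ponens to closure:
  A and A->D  =>  D
  A and A->B  =>  B
  D and D->C  =>  C
Final known: {A, B, C, D}
New propositions: {B, C, D}
Count = 3

3


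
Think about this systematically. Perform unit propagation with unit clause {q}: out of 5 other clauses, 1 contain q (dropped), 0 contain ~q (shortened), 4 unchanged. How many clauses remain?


Satisfied (removed): 1
Shortened (remain): 0
Unchanged (remain): 4
Remaining = 0 + 4 = 4

4


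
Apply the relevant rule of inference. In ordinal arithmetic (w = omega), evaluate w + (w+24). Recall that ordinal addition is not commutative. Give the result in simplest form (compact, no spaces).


Compute w + (w+24).
Ordinal + is associative but NOT commutative; for finite n>0, n + w = w but w + n stays w+n.
w + (w+24) = (w+w) + 24 = w*2+24.
Result = w*2+24

w*2+24


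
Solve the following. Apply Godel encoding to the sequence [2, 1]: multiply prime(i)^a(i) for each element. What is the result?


Encode each element as an exponent of the corresponding prime:
  2^2 = 4
  3^1 = 3
Product = 4 * 3 = 12

12


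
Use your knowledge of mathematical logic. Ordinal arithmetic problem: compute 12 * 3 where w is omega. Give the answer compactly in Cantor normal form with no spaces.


Compute 12 * 3.
Ordinal * is associative and left-distributive over +, but NOT commutative; for finite n>1, n*w = w but w*n stays w*n.
Both finite; ordinal * agrees with natural *: 12 * 3 = 36.
Result = 36

36


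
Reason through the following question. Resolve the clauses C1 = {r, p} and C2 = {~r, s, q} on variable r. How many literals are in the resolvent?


Remove r from C1 and ~r from C2.
C1 remainder: {p}
C2 remainder: {s, q}
Union (resolvent): {p, q, s}
Resolvent has 3 literal(s).

3


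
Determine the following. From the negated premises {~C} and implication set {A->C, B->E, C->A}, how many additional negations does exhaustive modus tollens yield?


Initial negated facts: {~C}
Apply modus tollens to closure:
  ~C and A->C  =>  ~A
Final negated: {~A, ~C}
New negations: {~A}
Count = 1

1


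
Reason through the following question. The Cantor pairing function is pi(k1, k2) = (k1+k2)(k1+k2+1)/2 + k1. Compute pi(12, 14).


k1 + k2 = 26
(k1+k2)(k1+k2+1)/2 = 26 * 27 / 2 = 351
pi = 351 + 12 = 363

363


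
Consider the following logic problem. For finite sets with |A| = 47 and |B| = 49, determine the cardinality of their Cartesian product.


The Cartesian product A x B contains all ordered pairs (a, b).
|A x B| = |A| * |B| = 47 * 49 = 2303

2303


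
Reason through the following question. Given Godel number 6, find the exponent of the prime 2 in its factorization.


Factorize 6 by dividing by 2 repeatedly.
Division steps: 2 divides 6 exactly 1 time(s).
Exponent of 2 = 1

1


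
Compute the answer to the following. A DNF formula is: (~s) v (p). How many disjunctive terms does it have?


A DNF formula is a disjunction of terms (conjunctions).
Terms are separated by v.
Counting the disjuncts: 2 terms.

2


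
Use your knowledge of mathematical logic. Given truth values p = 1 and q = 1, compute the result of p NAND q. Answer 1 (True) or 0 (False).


p = 1, q = 1
Operation: p NAND q
Evaluate: 1 NAND 1 = 0

0


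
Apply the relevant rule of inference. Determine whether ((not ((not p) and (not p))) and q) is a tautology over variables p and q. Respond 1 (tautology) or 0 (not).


Check all 4 assignments:
p=0, q=0: 0
p=0, q=1: 0
p=1, q=0: 0
p=1, q=1: 1
Satisfying count = 1/4.
Tautology iff count = 4: no.

0


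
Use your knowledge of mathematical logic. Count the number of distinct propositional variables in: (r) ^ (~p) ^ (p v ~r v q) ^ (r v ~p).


Identify each variable that appears in the formula.
Variables found: p, q, r
Count = 3

3


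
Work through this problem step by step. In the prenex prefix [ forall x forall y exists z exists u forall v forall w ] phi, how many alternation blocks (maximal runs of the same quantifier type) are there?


Quantifier-type sequence: A A E E A A  (A=forall, E=exists)
Group into maximal same-type runs:
  Ax2 | Ex2 | Ax2
Number of blocks = 3

3


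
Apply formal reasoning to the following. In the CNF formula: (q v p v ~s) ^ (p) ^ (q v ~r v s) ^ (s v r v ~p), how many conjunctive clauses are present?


A CNF formula is a conjunction of clauses.
Clauses are separated by ^.
Counting the conjuncts: 4 clauses.

4


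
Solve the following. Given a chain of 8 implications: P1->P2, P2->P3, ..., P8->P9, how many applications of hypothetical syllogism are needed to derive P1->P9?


With 8 implications in a chain connecting 9 propositions:
P1->P2, P2->P3, ..., P8->P9
Steps needed = (number of implications) - 1 = 8 - 1 = 7

7


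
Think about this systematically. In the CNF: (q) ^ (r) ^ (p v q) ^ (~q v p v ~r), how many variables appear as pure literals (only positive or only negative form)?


Check each variable for pure literal status:
p: pure positive
q: mixed (not pure)
r: mixed (not pure)
Pure literal count = 1

1


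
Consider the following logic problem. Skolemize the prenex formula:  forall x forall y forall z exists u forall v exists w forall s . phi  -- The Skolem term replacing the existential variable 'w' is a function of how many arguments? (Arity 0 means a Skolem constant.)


Quantifier prefix: forall x forall y forall z exists u forall v exists w forall s
'w' is existentially quantified at position 6.
Universal variables preceding it: x, y, z, v
Skolem function arity = 4

4


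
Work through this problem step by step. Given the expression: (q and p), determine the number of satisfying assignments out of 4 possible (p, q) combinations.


Check all 4 assignments:
p=0, q=0: 0
p=0, q=1: 0
p=1, q=0: 0
p=1, q=1: 1
Count of True = 1

1


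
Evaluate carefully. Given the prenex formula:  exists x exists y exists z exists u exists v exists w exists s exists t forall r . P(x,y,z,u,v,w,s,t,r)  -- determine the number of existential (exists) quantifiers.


Quantifier prefix: exists x exists y exists z exists u exists v exists w exists s exists t forall r
Mark each quantifier type:
  E E E E E E E E U
Universal count = 1, Existential count = 8
Asked for existential (exists) quantifiers: 8

8


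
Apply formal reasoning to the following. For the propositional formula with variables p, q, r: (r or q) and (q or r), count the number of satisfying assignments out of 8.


Evaluate all 8 assignments for p, q, r:
p=0, q=0, r=0: 0
p=0, q=0, r=1: 1
p=0, q=1, r=0: 1
p=0, q=1, r=1: 1
p=1, q=0, r=0: 0
p=1, q=0, r=1: 1
p=1, q=1, r=0: 1
p=1, q=1, r=1: 1
Satisfying count = 6

6


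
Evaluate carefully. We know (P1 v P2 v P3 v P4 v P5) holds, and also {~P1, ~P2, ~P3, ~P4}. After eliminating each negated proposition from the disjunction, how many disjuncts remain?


Original disjuncts (5): P1, P2, P3, P4, P5
Negated (eliminate): ~P1, ~P2, ~P3, ~P4
Remaining disjuncts: P5
Count = 5 - 4 = 1

1


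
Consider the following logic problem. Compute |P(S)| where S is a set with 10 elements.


The power set of a set with n elements has 2^n elements.
|P(S)| = 2^10 = 1024

1024


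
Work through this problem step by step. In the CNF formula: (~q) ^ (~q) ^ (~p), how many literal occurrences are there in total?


Counting literals in each clause:
Clause 1: 1 literal(s)
Clause 2: 1 literal(s)
Clause 3: 1 literal(s)
Total = 3

3


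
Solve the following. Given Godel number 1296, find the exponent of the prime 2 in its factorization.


Factorize 1296 by dividing by 2 repeatedly.
Division steps: 2 divides 1296 exactly 4 time(s).
Exponent of 2 = 4

4


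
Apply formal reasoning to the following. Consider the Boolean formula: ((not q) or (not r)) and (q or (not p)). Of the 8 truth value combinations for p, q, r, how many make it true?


Evaluate all 8 assignments for p, q, r:
p=0, q=0, r=0: 1
p=0, q=0, r=1: 1
p=0, q=1, r=0: 1
p=0, q=1, r=1: 0
p=1, q=0, r=0: 0
p=1, q=0, r=1: 0
p=1, q=1, r=0: 1
p=1, q=1, r=1: 0
Satisfying count = 4

4


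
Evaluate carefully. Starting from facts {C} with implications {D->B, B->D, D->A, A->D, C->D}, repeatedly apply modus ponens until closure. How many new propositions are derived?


Initial facts: {C}
Apply modus ponens to closure:
  C and C->D  =>  D
  D and D->B  =>  B
  D and D->A  =>  A
Final known: {A, B, C, D}
New propositions: {A, B, D}
Count = 3

3


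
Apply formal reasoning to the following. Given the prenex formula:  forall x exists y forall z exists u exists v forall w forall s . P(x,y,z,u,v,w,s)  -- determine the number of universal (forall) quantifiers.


Quantifier prefix: forall x exists y forall z exists u exists v forall w forall s
Mark each quantifier type:
  U E U E E U U
Universal count = 4, Existential count = 3
Asked for universal (forall) quantifiers: 4

4


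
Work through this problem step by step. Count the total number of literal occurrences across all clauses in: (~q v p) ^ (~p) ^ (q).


Counting literals in each clause:
Clause 1: 2 literal(s)
Clause 2: 1 literal(s)
Clause 3: 1 literal(s)
Total = 4

4


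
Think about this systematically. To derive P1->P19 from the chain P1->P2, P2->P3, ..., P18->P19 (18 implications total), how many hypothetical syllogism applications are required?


With 18 implications in a chain connecting 19 propositions:
P1->P2, P2->P3, ..., P18->P19
Steps needed = (number of implications) - 1 = 18 - 1 = 17

17


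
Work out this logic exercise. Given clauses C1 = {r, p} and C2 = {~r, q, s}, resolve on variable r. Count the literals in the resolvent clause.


Remove r from C1 and ~r from C2.
C1 remainder: {p}
C2 remainder: {q, s}
Union (resolvent): {p, q, s}
Resolvent has 3 literal(s).

3


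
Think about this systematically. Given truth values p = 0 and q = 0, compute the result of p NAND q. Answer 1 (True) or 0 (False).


p = 0, q = 0
Operation: p NAND q
Evaluate: 0 NAND 0 = 1

1


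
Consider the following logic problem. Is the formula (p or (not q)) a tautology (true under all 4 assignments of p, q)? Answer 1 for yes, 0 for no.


Check all 4 assignments:
p=0, q=0: 1
p=0, q=1: 0
p=1, q=0: 1
p=1, q=1: 1
Satisfying count = 3/4.
Tautology iff count = 4: no.

0


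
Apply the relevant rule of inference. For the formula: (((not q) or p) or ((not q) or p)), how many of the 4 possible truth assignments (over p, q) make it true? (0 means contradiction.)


Check all 4 assignments:
p=0, q=0: 1
p=0, q=1: 0
p=1, q=0: 1
p=1, q=1: 1
Count of True = 3

3


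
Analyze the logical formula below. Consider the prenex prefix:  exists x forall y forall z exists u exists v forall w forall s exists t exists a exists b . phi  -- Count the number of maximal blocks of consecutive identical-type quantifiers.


Quantifier-type sequence: E A A E E A A E E E  (A=forall, E=exists)
Group into maximal same-type runs:
  Ex1 | Ax2 | Ex2 | Ax2 | Ex3
Number of blocks = 5

5


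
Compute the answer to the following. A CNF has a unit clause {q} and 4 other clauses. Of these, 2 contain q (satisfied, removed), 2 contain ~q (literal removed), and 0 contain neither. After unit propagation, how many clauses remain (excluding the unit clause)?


Satisfied (removed): 2
Shortened (remain): 2
Unchanged (remain): 0
Remaining = 2 + 0 = 2

2


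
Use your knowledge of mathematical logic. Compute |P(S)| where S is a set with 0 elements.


The power set of a set with n elements has 2^n elements.
|P(S)| = 2^0 = 1

1


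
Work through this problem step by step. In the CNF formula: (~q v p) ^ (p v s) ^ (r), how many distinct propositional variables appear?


Identify each variable that appears in the formula.
Variables found: p, q, r, s
Count = 4

4


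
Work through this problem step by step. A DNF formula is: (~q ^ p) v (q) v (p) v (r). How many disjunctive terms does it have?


A DNF formula is a disjunction of terms (conjunctions).
Terms are separated by v.
Counting the disjuncts: 4 terms.

4


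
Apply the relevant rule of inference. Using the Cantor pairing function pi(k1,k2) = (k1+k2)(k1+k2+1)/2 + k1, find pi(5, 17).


k1 + k2 = 22
(k1+k2)(k1+k2+1)/2 = 22 * 23 / 2 = 253
pi = 253 + 5 = 258

258


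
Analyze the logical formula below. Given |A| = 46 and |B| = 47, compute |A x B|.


The Cartesian product A x B contains all ordered pairs (a, b).
|A x B| = |A| * |B| = 46 * 47 = 2162

2162


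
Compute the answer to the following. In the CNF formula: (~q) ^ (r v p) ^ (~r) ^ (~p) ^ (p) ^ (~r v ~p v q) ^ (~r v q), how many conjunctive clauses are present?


A CNF formula is a conjunction of clauses.
Clauses are separated by ^.
Counting the conjuncts: 7 clauses.

7


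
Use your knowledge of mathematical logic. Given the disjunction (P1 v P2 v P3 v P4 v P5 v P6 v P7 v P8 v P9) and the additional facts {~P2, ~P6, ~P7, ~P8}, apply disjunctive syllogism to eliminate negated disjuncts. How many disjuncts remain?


Original disjuncts (9): P1, P2, P3, P4, P5, P6, P7, P8, P9
Negated (eliminate): ~P2, ~P6, ~P7, ~P8
Remaining disjuncts: P1, P3, P4, P5, P9
Count = 9 - 4 = 5

5


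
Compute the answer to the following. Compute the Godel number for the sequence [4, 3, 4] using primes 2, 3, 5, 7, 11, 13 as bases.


Encode each element as an exponent of the corresponding prime:
  2^4 = 16
  3^3 = 27
  5^4 = 625
Product = 16 * 27 * 625 = 270000

270000


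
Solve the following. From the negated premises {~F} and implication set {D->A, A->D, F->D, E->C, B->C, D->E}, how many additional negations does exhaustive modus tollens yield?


Initial negated facts: {~F}
Apply modus tollens to closure:
  (no implication fires)
Final negated: {~F}
New negations: {(none)}
Count = 0

0


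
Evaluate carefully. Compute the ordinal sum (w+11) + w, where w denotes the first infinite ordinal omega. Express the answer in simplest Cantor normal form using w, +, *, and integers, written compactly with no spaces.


Compute (w+11) + w.
Ordinal + is associative but NOT commutative; for finite n>0, n + w = w but w + n stays w+n.
(w+11) + w = w + (11+w) = w + w = w*2 (the finite tail 11 is absorbed by the right w).
Result = w*2

w*2


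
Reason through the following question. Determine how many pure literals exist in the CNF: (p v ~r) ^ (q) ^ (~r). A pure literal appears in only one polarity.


Check each variable for pure literal status:
p: pure positive
q: pure positive
r: pure negative
Pure literal count = 3

3


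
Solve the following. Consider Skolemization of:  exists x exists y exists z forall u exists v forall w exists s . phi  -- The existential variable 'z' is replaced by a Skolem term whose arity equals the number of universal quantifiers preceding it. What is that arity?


Quantifier prefix: exists x exists y exists z forall u exists v forall w exists s
'z' is existentially quantified at position 3.
No universal quantifiers precede it.
Skolem function arity = 0 (a Skolem constant)

0


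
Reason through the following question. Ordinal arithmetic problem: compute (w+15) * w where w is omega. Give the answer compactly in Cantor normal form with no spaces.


Compute (w+15) * w.
Ordinal * is associative and left-distributive over +, but NOT commutative; for finite n>1, n*w = w but w*n stays w*n.
(w+15) * w = sup{(w+15)*k : k<w} = sup{w*k+15} = w^2 (the +15 tail is absorbed in the limit).
Result = w^2

w^2


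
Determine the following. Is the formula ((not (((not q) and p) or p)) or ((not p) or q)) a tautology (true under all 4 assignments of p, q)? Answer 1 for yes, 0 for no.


Check all 4 assignments:
p=0, q=0: 1
p=0, q=1: 1
p=1, q=0: 0
p=1, q=1: 1
Satisfying count = 3/4.
Tautology iff count = 4: no.

0


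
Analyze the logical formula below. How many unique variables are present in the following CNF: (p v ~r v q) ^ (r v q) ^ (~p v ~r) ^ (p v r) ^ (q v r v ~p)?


Identify each variable that appears in the formula.
Variables found: p, q, r
Count = 3

3


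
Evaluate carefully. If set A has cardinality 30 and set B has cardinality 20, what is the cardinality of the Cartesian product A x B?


The Cartesian product A x B contains all ordered pairs (a, b).
|A x B| = |A| * |B| = 30 * 20 = 600

600


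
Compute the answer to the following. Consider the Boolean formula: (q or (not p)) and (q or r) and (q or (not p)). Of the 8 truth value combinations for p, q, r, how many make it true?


Evaluate all 8 assignments for p, q, r:
p=0, q=0, r=0: 0
p=0, q=0, r=1: 1
p=0, q=1, r=0: 1
p=0, q=1, r=1: 1
p=1, q=0, r=0: 0
p=1, q=0, r=1: 0
p=1, q=1, r=0: 1
p=1, q=1, r=1: 1
Satisfying count = 5

5


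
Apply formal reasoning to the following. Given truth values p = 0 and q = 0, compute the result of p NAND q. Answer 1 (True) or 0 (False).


p = 0, q = 0
Operation: p NAND q
Evaluate: 0 NAND 0 = 1

1


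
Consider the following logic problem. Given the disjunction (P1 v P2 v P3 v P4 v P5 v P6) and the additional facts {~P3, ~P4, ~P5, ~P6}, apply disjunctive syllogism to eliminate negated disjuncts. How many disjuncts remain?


Original disjuncts (6): P1, P2, P3, P4, P5, P6
Negated (eliminate): ~P3, ~P4, ~P5, ~P6
Remaining disjuncts: P1, P2
Count = 6 - 4 = 2

2


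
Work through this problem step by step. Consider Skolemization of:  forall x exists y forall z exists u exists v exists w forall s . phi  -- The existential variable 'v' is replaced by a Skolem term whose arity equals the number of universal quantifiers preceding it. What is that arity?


Quantifier prefix: forall x exists y forall z exists u exists v exists w forall s
'v' is existentially quantified at position 5.
Universal variables preceding it: x, z
Skolem function arity = 2

2


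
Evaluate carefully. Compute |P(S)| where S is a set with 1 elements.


The power set of a set with n elements has 2^n elements.
|P(S)| = 2^1 = 2

2


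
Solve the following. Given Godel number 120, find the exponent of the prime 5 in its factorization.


Factorize 120 by dividing by 5 repeatedly.
Division steps: 5 divides 120 exactly 1 time(s).
Exponent of 5 = 1

1


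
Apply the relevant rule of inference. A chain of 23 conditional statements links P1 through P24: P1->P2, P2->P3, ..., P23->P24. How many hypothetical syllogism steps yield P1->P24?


With 23 implications in a chain connecting 24 propositions:
P1->P2, P2->P3, ..., P23->P24
Steps needed = (number of implications) - 1 = 23 - 1 = 22

22


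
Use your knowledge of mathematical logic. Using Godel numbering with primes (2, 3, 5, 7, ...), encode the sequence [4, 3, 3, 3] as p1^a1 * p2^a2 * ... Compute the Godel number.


Encode each element as an exponent of the corresponding prime:
  2^4 = 16
  3^3 = 27
  5^3 = 125
  7^3 = 343
Product = 16 * 27 * 125 * 343 = 18522000

18522000


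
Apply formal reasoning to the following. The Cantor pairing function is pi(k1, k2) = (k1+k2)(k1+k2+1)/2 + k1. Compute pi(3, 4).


k1 + k2 = 7
(k1+k2)(k1+k2+1)/2 = 7 * 8 / 2 = 28
pi = 28 + 3 = 31

31


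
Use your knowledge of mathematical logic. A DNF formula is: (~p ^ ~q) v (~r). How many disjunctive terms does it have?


A DNF formula is a disjunction of terms (conjunctions).
Terms are separated by v.
Counting the disjuncts: 2 terms.

2


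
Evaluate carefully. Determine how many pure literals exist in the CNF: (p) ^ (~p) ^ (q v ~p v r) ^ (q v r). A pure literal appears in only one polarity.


Check each variable for pure literal status:
p: mixed (not pure)
q: pure positive
r: pure positive
Pure literal count = 2

2


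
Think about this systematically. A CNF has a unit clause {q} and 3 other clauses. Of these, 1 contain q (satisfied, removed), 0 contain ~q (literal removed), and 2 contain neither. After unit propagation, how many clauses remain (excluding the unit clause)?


Satisfied (removed): 1
Shortened (remain): 0
Unchanged (remain): 2
Remaining = 0 + 2 = 2

2


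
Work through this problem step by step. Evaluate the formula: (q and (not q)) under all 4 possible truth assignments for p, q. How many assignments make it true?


Check all 4 assignments:
p=0, q=0: 0
p=0, q=1: 0
p=1, q=0: 0
p=1, q=1: 0
Count of True = 0

0


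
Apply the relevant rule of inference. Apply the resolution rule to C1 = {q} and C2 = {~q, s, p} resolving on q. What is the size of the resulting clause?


Remove q from C1 and ~q from C2.
C1 remainder: {}
C2 remainder: {s, p}
Union (resolvent): {p, s}
Resolvent has 2 literal(s).

2


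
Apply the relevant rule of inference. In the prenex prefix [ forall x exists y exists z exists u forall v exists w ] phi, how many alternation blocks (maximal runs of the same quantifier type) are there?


Quantifier-type sequence: A E E E A E  (A=forall, E=exists)
Group into maximal same-type runs:
  Ax1 | Ex3 | Ax1 | Ex1
Number of blocks = 4

4


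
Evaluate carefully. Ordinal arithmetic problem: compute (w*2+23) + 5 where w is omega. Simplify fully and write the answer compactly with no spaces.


Compute (w*2+23) + 5.
Ordinal + is associative but NOT commutative; for finite n>0, n + w = w but w + n stays w+n.
By associativity: (w*2+23) + 5 = w*2 + (23+5) = w*2+28.
Result = w*2+28

w*2+28


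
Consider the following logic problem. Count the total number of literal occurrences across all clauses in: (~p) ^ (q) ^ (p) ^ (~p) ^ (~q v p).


Counting literals in each clause:
Clause 1: 1 literal(s)
Clause 2: 1 literal(s)
Clause 3: 1 literal(s)
Clause 4: 1 literal(s)
Clause 5: 2 literal(s)
Total = 6

6


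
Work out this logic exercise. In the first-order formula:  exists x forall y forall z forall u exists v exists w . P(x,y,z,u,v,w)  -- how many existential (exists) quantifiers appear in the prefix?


Quantifier prefix: exists x forall y forall z forall u exists v exists w
Mark each quantifier type:
  E U U U E E
Universal count = 3, Existential count = 3
Asked for existential (exists) quantifiers: 3

3


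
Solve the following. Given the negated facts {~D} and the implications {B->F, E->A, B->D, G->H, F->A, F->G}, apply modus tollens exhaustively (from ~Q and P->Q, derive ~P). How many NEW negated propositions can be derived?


Initial negated facts: {~D}
Apply modus tollens to closure:
  ~D and B->D  =>  ~B
Final negated: {~B, ~D}
New negations: {~B}
Count = 1

1


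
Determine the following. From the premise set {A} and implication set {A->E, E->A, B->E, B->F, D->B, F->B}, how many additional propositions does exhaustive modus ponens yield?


Initial facts: {A}
Apply modus ponens to closure:
  A and A->E  =>  E
Final known: {A, E}
New propositions: {E}
Count = 1

1


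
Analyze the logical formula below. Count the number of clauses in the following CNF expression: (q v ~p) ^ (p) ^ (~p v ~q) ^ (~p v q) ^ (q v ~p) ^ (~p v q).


A CNF formula is a conjunction of clauses.
Clauses are separated by ^.
Counting the conjuncts: 6 clauses.

6


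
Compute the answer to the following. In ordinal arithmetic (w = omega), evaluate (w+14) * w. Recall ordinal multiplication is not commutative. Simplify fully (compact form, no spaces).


Compute (w+14) * w.
Ordinal * is associative and left-distributive over +, but NOT commutative; for finite n>1, n*w = w but w*n stays w*n.
(w+14) * w = sup{(w+14)*k : k<w} = sup{w*k+14} = w^2 (the +14 tail is absorbed in the limit).
Result = w^2

w^2


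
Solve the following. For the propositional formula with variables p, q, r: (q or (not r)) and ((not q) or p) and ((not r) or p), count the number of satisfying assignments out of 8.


Evaluate all 8 assignments for p, q, r:
p=0, q=0, r=0: 1
p=0, q=0, r=1: 0
p=0, q=1, r=0: 0
p=0, q=1, r=1: 0
p=1, q=0, r=0: 1
p=1, q=0, r=1: 0
p=1, q=1, r=0: 1
p=1, q=1, r=1: 1
Satisfying count = 4

4


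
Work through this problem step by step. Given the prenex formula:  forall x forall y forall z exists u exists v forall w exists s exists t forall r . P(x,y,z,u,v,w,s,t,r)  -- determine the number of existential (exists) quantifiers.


Quantifier prefix: forall x forall y forall z exists u exists v forall w exists s exists t forall r
Mark each quantifier type:
  U U U E E U E E U
Universal count = 5, Existential count = 4
Asked for existential (exists) quantifiers: 4

4


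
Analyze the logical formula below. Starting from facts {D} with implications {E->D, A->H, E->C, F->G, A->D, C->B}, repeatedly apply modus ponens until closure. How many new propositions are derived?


Initial facts: {D}
Apply modus ponens to closure:
  (no implication fires)
Final known: {D}
New propositions: {(none)}
Count = 0

0


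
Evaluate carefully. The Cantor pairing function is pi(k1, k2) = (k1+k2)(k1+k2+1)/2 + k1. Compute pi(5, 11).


k1 + k2 = 16
(k1+k2)(k1+k2+1)/2 = 16 * 17 / 2 = 136
pi = 136 + 5 = 141

141


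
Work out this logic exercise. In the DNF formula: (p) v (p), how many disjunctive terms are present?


A DNF formula is a disjunction of terms (conjunctions).
Terms are separated by v.
Counting the disjuncts: 2 terms.

2


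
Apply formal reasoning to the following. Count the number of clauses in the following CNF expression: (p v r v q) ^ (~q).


A CNF formula is a conjunction of clauses.
Clauses are separated by ^.
Counting the conjuncts: 2 clauses.

2


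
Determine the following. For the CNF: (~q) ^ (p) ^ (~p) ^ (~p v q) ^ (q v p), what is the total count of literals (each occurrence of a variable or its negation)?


Counting literals in each clause:
Clause 1: 1 literal(s)
Clause 2: 1 literal(s)
Clause 3: 1 literal(s)
Clause 4: 2 literal(s)
Clause 5: 2 literal(s)
Total = 7

7


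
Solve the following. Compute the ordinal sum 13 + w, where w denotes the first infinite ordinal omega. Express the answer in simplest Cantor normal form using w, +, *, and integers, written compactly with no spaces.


Compute 13 + w.
Ordinal + is associative but NOT commutative; for finite n>0, n + w = w but w + n stays w+n.
Any finite left addend is absorbed by w on the right: 13 + w = w.
Result = w

w


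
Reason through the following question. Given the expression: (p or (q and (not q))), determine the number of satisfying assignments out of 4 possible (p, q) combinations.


Check all 4 assignments:
p=0, q=0: 0
p=0, q=1: 0
p=1, q=0: 1
p=1, q=1: 1
Count of True = 2

2


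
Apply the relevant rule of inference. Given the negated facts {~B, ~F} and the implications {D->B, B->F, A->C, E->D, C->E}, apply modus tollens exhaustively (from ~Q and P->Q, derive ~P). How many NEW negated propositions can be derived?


Initial negated facts: {~B, ~F}
Apply modus tollens to closure:
  ~B and D->B  =>  ~D
  ~D and E->D  =>  ~E
  ~E and C->E  =>  ~C
  ~C and A->C  =>  ~A
Final negated: {~A, ~B, ~C, ~D, ~E, ~F}
New negations: {~A, ~C, ~D, ~E}
Count = 4

4


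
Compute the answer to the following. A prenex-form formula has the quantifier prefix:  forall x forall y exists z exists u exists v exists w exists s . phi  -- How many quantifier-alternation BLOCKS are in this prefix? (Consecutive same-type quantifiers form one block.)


Quantifier-type sequence: A A E E E E E  (A=forall, E=exists)
Group into maximal same-type runs:
  Ax2 | Ex5
Number of blocks = 2

2


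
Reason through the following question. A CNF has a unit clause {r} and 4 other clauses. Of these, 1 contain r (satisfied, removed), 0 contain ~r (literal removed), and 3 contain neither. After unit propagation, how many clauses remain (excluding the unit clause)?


Satisfied (removed): 1
Shortened (remain): 0
Unchanged (remain): 3
Remaining = 0 + 3 = 3

3


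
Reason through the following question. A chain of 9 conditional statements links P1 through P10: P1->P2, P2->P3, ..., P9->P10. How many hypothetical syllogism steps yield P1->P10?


With 9 implications in a chain connecting 10 propositions:
P1->P2, P2->P3, ..., P9->P10
Steps needed = (number of implications) - 1 = 9 - 1 = 8

8


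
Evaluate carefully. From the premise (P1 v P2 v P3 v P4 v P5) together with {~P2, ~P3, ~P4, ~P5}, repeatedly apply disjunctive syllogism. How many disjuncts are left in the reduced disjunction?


Original disjuncts (5): P1, P2, P3, P4, P5
Negated (eliminate): ~P2, ~P3, ~P4, ~P5
Remaining disjuncts: P1
Count = 5 - 4 = 1

1


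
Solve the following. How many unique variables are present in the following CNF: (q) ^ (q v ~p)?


Identify each variable that appears in the formula.
Variables found: p, q
Count = 2

2


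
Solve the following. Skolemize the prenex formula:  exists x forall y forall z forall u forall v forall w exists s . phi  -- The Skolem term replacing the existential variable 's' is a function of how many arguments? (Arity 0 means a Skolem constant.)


Quantifier prefix: exists x forall y forall z forall u forall v forall w exists s
's' is existentially quantified at position 7.
Universal variables preceding it: y, z, u, v, w
Skolem function arity = 5

5


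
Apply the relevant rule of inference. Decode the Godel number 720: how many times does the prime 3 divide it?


Factorize 720 by dividing by 3 repeatedly.
Division steps: 3 divides 720 exactly 2 time(s).
Exponent of 3 = 2

2


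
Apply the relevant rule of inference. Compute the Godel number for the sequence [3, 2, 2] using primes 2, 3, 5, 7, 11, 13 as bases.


Encode each element as an exponent of the corresponding prime:
  2^3 = 8
  3^2 = 9
  5^2 = 25
Product = 8 * 9 * 25 = 1800

1800


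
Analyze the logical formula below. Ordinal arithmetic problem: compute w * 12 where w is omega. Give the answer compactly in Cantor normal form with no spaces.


Compute w * 12.
Ordinal * is associative and left-distributive over +, but NOT commutative; for finite n>1, n*w = w but w*n stays w*n.
w * 12 means 12 copies of w concatenated: w*12.
Result = w*12

w*12


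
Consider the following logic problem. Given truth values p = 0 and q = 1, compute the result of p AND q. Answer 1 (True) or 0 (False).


p = 0, q = 1
Operation: p AND q
Evaluate: 0 AND 1 = 0

0


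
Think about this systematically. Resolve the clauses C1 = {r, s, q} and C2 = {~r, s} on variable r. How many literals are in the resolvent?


Remove r from C1 and ~r from C2.
C1 remainder: {s, q}
C2 remainder: {s}
Union (resolvent): {q, s}
Resolvent has 2 literal(s).

2


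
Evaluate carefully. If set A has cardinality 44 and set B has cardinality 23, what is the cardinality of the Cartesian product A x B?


The Cartesian product A x B contains all ordered pairs (a, b).
|A x B| = |A| * |B| = 44 * 23 = 1012

1012


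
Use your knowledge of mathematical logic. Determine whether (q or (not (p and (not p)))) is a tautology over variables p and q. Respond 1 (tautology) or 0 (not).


Check all 4 assignments:
p=0, q=0: 1
p=0, q=1: 1
p=1, q=0: 1
p=1, q=1: 1
Satisfying count = 4/4.
Tautology iff count = 4: yes.

1


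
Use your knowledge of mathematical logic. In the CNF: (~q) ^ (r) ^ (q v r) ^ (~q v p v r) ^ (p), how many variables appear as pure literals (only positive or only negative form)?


Check each variable for pure literal status:
p: pure positive
q: mixed (not pure)
r: pure positive
Pure literal count = 2

2


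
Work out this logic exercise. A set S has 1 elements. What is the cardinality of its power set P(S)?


The power set of a set with n elements has 2^n elements.
|P(S)| = 2^1 = 2

2


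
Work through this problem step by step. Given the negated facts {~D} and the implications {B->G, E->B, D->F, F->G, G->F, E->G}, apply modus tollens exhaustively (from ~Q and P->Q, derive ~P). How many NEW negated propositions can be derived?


Initial negated facts: {~D}
Apply modus tollens to closure:
  (no implication fires)
Final negated: {~D}
New negations: {(none)}
Count = 0

0


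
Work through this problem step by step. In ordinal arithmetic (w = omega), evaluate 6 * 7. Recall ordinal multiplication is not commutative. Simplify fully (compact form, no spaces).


Compute 6 * 7.
Ordinal * is associative and left-distributive over +, but NOT commutative; for finite n>1, n*w = w but w*n stays w*n.
Both finite; ordinal * agrees with natural *: 6 * 7 = 42.
Result = 42

42


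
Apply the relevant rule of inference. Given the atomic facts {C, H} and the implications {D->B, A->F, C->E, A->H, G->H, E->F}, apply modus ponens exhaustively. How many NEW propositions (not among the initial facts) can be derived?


Initial facts: {C, H}
Apply modus ponens to closure:
  C and C->E  =>  E
  E and E->F  =>  F
Final known: {C, E, F, H}
New propositions: {E, F}
Count = 2

2


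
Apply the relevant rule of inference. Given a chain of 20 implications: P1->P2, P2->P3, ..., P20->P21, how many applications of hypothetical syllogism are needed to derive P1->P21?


With 20 implications in a chain connecting 21 propositions:
P1->P2, P2->P3, ..., P20->P21
Steps needed = (number of implications) - 1 = 20 - 1 = 19

19


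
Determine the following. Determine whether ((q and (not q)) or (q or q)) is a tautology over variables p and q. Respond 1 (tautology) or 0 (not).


Check all 4 assignments:
p=0, q=0: 0
p=0, q=1: 1
p=1, q=0: 0
p=1, q=1: 1
Satisfying count = 2/4.
Tautology iff count = 4: no.

0


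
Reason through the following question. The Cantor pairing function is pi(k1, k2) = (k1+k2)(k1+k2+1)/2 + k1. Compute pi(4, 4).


k1 + k2 = 8
(k1+k2)(k1+k2+1)/2 = 8 * 9 / 2 = 36
pi = 36 + 4 = 40

40


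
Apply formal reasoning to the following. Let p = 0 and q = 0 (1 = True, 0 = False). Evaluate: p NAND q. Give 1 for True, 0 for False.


p = 0, q = 0
Operation: p NAND q
Evaluate: 0 NAND 0 = 1

1


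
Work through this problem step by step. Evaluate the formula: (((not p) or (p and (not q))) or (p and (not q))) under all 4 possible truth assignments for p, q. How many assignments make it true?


Check all 4 assignments:
p=0, q=0: 1
p=0, q=1: 1
p=1, q=0: 1
p=1, q=1: 0
Count of True = 3

3


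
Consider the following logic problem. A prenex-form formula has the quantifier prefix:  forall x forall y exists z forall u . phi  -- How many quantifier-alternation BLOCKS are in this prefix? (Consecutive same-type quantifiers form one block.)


Quantifier-type sequence: A A E A  (A=forall, E=exists)
Group into maximal same-type runs:
  Ax2 | Ex1 | Ax1
Number of blocks = 3

3


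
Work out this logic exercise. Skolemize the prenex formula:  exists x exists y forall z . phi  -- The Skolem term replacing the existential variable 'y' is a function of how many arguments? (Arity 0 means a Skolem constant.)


Quantifier prefix: exists x exists y forall z
'y' is existentially quantified at position 2.
No universal quantifiers precede it.
Skolem function arity = 0 (a Skolem constant)

0


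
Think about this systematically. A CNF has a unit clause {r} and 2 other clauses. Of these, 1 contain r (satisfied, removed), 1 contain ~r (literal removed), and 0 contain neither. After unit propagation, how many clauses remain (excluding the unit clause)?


Satisfied (removed): 1
Shortened (remain): 1
Unchanged (remain): 0
Remaining = 1 + 0 = 1

1


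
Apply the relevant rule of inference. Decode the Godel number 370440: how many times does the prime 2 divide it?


Factorize 370440 by dividing by 2 repeatedly.
Division steps: 2 divides 370440 exactly 3 time(s).
Exponent of 2 = 3

3


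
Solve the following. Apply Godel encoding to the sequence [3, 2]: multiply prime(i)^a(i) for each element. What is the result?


Encode each element as an exponent of the corresponding prime:
  2^3 = 8
  3^2 = 9
Product = 8 * 9 = 72

72


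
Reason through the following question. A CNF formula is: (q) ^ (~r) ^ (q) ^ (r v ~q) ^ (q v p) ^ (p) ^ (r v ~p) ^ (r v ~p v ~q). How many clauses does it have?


A CNF formula is a conjunction of clauses.
Clauses are separated by ^.
Counting the conjuncts: 8 clauses.

8


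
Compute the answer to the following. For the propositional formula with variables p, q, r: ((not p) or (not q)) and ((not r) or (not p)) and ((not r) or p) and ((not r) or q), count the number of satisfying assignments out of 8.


Evaluate all 8 assignments for p, q, r:
p=0, q=0, r=0: 1
p=0, q=0, r=1: 0
p=0, q=1, r=0: 1
p=0, q=1, r=1: 0
p=1, q=0, r=0: 1
p=1, q=0, r=1: 0
p=1, q=1, r=0: 0
p=1, q=1, r=1: 0
Satisfying count = 3

3


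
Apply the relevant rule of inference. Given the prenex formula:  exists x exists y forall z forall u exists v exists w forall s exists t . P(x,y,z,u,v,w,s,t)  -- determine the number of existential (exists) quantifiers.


Quantifier prefix: exists x exists y forall z forall u exists v exists w forall s exists t
Mark each quantifier type:
  E E U U E E U E
Universal count = 3, Existential count = 5
Asked for existential (exists) quantifiers: 5

5


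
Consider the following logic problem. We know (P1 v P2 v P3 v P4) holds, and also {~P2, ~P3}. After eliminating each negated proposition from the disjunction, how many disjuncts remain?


Original disjuncts (4): P1, P2, P3, P4
Negated (eliminate): ~P2, ~P3
Remaining disjuncts: P1, P4
Count = 4 - 2 = 2

2


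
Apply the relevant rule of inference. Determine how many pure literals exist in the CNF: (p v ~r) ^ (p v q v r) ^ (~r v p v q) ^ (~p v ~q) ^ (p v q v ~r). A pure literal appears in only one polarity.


Check each variable for pure literal status:
p: mixed (not pure)
q: mixed (not pure)
r: mixed (not pure)
Pure literal count = 0

0


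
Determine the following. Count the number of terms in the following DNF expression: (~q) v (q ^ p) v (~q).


A DNF formula is a disjunction of terms (conjunctions).
Terms are separated by v.
Counting the disjuncts: 3 terms.

3


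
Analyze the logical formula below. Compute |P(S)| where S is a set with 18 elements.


The power set of a set with n elements has 2^n elements.
|P(S)| = 2^18 = 262144

262144


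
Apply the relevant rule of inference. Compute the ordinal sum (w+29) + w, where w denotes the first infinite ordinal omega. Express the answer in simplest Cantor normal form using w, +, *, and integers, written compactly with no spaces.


Compute (w+29) + w.
Ordinal + is associative but NOT commutative; for finite n>0, n + w = w but w + n stays w+n.
(w+29) + w = w + (29+w) = w + w = w*2 (the finite tail 29 is absorbed by the right w).
Result = w*2

w*2


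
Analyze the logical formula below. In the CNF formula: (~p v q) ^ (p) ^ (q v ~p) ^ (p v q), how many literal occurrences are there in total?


Counting literals in each clause:
Clause 1: 2 literal(s)
Clause 2: 1 literal(s)
Clause 3: 2 literal(s)
Clause 4: 2 literal(s)
Total = 7

7


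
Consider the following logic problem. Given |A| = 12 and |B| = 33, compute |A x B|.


The Cartesian product A x B contains all ordered pairs (a, b).
|A x B| = |A| * |B| = 12 * 33 = 396

396


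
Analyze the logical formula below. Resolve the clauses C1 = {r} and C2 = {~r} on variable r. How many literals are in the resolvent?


Remove r from C1 and ~r from C2.
C1 remainder: {}
C2 remainder: {}
Union (resolvent): {} (empty clause)
Resolvent has 0 literal(s).

0


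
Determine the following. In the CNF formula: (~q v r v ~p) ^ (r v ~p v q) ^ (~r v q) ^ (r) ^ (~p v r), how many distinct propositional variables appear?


Identify each variable that appears in the formula.
Variables found: p, q, r
Count = 3

3


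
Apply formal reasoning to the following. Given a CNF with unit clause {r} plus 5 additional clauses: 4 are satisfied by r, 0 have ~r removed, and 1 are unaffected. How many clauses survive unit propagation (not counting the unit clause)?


Satisfied (removed): 4
Shortened (remain): 0
Unchanged (remain): 1
Remaining = 0 + 1 = 1

1


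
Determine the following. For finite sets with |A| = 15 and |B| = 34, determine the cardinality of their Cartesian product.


The Cartesian product A x B contains all ordered pairs (a, b).
|A x B| = |A| * |B| = 15 * 34 = 510

510
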